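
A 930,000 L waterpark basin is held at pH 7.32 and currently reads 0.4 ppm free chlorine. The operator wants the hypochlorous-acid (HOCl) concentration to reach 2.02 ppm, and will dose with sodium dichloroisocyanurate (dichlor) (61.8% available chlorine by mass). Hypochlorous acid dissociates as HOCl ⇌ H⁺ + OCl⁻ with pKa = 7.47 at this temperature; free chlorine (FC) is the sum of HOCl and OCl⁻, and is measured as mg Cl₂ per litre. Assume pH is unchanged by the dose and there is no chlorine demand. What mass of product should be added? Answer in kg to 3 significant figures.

4.59 kg

[OCl⁻]/[HOCl] = 10^(pH − pKa) = 10^(7.32 − 7.47) = 0.7079; fraction as HOCl = 1/(1 + 0.7079) = 0.5855.
Free chlorine required for 2.02 ppm HOCl: 2.02 / 0.5855 = 3.45 ppm.
FC to add: 3.45 − 0.4 = 3.05 mg/L as Cl₂.
Cl₂ equivalent: 3.05 mg/L × 930,000 L = 2837 g.
Product at 61.8% available Cl: 2837 / 0.618 = 4590 g.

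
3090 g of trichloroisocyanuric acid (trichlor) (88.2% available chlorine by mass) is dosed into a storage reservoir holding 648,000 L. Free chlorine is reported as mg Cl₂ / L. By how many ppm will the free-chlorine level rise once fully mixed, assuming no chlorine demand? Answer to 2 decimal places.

4.21 ppm

Available chlorine delivered: 3090 g × 0.882 = 2725 g as Cl₂.
Concentration rise: 2725 g / 648,000 L = 4.206 mg/L = 4.21 ppm.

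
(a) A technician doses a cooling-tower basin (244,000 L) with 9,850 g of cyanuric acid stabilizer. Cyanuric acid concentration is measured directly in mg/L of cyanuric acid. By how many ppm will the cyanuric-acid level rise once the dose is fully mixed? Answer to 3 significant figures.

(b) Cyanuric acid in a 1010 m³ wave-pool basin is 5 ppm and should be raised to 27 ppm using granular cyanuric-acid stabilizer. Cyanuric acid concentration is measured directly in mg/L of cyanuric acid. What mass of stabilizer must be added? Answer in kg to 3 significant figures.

(a) 40.4 ppm; (b) 22.2 kg

(a) Rise: 9,850 g / 244,000 L × 1000 = 40.37 mg/L.

(b) Volume: 1010 m³ = 1,010,000 L.
(b) CYA to add: (27 − 5) = 22 mg/L × 1,010,000 L = 22,220 g cyanuric acid.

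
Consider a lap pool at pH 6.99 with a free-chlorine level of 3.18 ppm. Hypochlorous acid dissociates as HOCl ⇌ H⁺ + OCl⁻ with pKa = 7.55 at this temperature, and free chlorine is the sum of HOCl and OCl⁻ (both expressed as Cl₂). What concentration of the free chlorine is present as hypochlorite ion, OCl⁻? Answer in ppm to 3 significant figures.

[OCl⁻]/[HOCl] = 10^(pH − pKa) = 10^(6.99 − 7.55) = 10^-0.56 = 0.2754.
Fraction as HOCl = 1 / (1 + 0.2754) = 0.7841.
OCl⁻ = (1 − 0.7841) × 3.18 ppm = 0.6867 ppm.

0.687 ppm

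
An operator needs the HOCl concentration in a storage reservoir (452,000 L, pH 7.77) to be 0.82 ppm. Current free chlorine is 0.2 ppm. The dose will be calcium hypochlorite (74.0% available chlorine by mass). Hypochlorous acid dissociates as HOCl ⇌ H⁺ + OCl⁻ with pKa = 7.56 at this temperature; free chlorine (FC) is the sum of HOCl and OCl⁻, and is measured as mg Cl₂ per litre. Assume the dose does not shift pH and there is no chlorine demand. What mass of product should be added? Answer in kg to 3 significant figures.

1.19 kg

[OCl⁻]/[HOCl] = 10^(pH − pKa) = 10^(7.77 − 7.56) = 1.622; fraction as HOCl = 1/(1 + 1.622) = 0.3814.
Free chlorine required for 0.82 ppm HOCl: 0.82 / 0.3814 = 2.15 ppm.
FC to add: 2.15 − 0.2 = 1.95 mg/L as Cl₂.
Cl₂ equivalent: 1.95 mg/L × 452,000 L = 881.3 g.
Product at 74.0% available Cl: 881.3 / 0.74 = 1191 g.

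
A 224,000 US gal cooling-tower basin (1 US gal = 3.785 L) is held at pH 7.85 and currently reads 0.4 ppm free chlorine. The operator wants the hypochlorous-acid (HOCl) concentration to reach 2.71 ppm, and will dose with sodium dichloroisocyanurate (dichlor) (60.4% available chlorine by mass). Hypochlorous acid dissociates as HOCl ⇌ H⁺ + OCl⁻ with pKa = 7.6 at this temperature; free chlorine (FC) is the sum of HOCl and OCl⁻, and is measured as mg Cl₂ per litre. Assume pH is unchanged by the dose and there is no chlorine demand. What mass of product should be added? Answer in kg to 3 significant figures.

Volume: 224,000 US gal × 3.785 L/gal = 847,840 L.
[OCl⁻]/[HOCl] = 10^(pH − pKa) = 10^(7.85 − 7.6) = 1.778; fraction as HOCl = 1/(1 + 1.778) = 0.3599.
Free chlorine required for 2.71 ppm HOCl: 2.71 / 0.3599 = 7.529 ppm.
FC to add: 7.529 − 0.4 = 7.129 mg/L as Cl₂.
Cl₂ equivalent: 7.129 mg/L × 847,840 L = 6044 g.
Product at 60.4% available Cl: 6044 / 0.604 = 10,010 g.

10.0 kg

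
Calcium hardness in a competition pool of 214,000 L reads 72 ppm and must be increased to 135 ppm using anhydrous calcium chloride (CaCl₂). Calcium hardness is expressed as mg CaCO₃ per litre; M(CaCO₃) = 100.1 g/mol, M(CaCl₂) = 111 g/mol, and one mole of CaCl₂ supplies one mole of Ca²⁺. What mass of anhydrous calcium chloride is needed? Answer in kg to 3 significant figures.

15.0 kg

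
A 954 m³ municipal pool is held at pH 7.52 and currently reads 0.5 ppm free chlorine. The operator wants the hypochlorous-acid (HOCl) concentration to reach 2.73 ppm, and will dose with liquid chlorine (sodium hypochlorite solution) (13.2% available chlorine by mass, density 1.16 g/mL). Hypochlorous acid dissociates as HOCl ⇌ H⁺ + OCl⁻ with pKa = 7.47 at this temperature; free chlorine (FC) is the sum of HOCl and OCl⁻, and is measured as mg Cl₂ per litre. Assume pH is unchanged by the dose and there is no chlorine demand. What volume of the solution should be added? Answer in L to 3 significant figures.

33.0 L

Volume: 954 m³ = 954,000 L.
[OCl⁻]/[HOCl] = 10^(pH − pKa) = 10^(7.52 − 7.47) = 1.122; fraction as HOCl = 1/(1 + 1.122) = 0.4712.
Free chlorine required for 2.73 ppm HOCl: 2.73 / 0.4712 = 5.793 ppm.
FC to add: 5.793 − 0.5 = 5.293 mg/L as Cl₂.
Cl₂ equivalent: 5.293 mg/L × 954,000 L = 5050 g.
Product at 13.2% available Cl: 5050 / 0.132 = 38,250 g.
Volume: 38,250 g ÷ 1.16 g/mL = 32,980 mL.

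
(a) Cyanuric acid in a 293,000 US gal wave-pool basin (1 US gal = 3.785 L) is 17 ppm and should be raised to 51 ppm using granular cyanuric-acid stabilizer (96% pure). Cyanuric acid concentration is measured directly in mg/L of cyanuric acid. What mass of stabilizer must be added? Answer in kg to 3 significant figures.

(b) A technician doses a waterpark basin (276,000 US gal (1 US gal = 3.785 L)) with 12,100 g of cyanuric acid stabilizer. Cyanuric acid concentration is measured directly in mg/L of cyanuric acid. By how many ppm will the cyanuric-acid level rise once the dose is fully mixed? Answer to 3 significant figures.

(a) 39.3 kg; (b) 11.6 ppm

(a) Volume: 293,000 US gal × 3.785 L/gal = 1,109,005 L.
(a) CYA to add: (51 − 17) = 34 mg/L × 1,109,005 L = 37,710 g cyanuric acid.
(a) At 96% purity: 37,710 / 0.96 = 39,280 g product.

(b) Volume: 276,000 US gal × 3.785 L/gal = 1,044,660 L.
(b) Rise: 12,100 g / 1,044,660 L × 1000 = 11.58 mg/L.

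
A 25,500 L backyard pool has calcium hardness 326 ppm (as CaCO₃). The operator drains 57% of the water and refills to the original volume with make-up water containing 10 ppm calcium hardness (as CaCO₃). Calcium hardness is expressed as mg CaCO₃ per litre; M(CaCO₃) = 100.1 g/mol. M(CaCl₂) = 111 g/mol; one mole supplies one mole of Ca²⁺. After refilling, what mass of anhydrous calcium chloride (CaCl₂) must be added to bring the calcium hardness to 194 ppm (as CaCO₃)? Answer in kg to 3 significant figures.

After draining 57% and refilling: 326 × 0.43 + 10 × 0.57 = 145.88 ppm.
Deficit to target: 194 − 145.88 = 48.12 mg/L.
As CaCO₃: 48.12 mg/L × 25,500 L = 1227 g; ÷ 100.1 = 12.26 mol Ca²⁺.
Mass: 12.26 × 111 = 1361 g.

1.36 kg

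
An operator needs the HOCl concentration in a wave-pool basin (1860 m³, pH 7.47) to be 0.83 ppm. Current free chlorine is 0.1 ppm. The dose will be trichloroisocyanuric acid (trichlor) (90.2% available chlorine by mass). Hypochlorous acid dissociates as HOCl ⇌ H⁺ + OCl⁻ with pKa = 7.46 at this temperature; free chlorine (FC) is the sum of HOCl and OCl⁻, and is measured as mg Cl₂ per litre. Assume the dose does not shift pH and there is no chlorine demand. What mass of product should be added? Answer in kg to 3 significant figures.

Volume: 1860 m³ = 1,860,000 L.
[OCl⁻]/[HOCl] = 10^(pH − pKa) = 10^(7.47 − 7.46) = 1.023; fraction as HOCl = 1/(1 + 1.023) = 0.4942.
Free chlorine required for 0.83 ppm HOCl: 0.83 / 0.4942 = 1.679 ppm.
FC to add: 1.679 − 0.1 = 1.579 mg/L as Cl₂.
Cl₂ equivalent: 1.579 mg/L × 1,860,000 L = 2938 g.
Product at 90.2% available Cl: 2938 / 0.902 = 3257 g.

3.26 kg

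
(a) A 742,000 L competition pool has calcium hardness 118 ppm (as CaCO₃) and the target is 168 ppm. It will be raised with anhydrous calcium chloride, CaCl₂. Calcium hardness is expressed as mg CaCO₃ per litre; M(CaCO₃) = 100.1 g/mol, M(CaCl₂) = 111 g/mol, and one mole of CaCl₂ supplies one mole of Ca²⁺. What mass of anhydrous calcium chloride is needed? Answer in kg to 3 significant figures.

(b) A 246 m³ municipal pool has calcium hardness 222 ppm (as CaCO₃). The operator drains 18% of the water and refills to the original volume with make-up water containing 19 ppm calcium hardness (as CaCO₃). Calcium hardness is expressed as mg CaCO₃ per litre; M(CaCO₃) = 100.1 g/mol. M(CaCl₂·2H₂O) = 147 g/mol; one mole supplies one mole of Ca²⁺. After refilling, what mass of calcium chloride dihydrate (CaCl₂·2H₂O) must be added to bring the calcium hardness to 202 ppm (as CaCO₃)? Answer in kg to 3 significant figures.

(a) Hardness to add: (168 − 118) = 50 mg/L as CaCO₃ × 742,000 L = 37,100 g as CaCO₃.
(a) Moles of Ca²⁺ (1 mol Ca²⁺ ≡ 1 mol CaCO₃): 37,100 / 100.1 g/mol = 370.6 mol.
(a) Mass of CaCl₂: 370.6 × 111 = 41,140 g.

(b) Volume: 246 m³ = 246,000 L.
(b) After draining 18% and refilling: 222 × 0.82 + 19 × 0.18 = 185.46 ppm.
(b) Deficit to target: 202 − 185.46 = 16.54 mg/L.
(b) As CaCO₃: 16.54 mg/L × 246,000 L = 4069 g; ÷ 100.1 = 40.65 mol Ca²⁺.
(b) Mass: 40.65 × 147 = 5975 g.

(a) 41.1 kg; (b) 5.98 kg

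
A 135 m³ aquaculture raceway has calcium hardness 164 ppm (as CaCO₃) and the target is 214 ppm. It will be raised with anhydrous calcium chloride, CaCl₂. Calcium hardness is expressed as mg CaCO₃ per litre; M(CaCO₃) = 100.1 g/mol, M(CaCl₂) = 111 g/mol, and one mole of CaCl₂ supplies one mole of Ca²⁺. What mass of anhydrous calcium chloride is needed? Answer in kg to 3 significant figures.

7.49 kg

Volume: 135 m³ = 135,000 L.
Hardness to add: (214 − 164) = 50 mg/L as CaCO₃ × 135,000 L = 6750 g as CaCO₃.
Moles of Ca²⁺ (1 mol Ca²⁺ ≡ 1 mol CaCO₃): 6750 / 100.1 g/mol = 67.43 mol.
Mass of CaCl₂: 67.43 × 111 = 7485 g.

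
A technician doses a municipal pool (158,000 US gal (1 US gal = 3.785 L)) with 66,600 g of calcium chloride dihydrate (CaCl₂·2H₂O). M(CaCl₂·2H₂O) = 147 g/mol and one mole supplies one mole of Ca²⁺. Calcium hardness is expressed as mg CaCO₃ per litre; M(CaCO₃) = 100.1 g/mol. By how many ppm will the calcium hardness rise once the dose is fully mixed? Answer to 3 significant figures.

75.8 ppm

Volume: 158,000 US gal × 3.785 L/gal = 598,030 L.
Moles of Ca²⁺: 66,600 g ÷ 147 g/mol = 453.1 mol.
As CaCO₃: 453.1 mol × 100.1 g/mol = 45,350 g.
Rise: 45,350 g / 598,030 L × 1000 = 75.83 mg/L.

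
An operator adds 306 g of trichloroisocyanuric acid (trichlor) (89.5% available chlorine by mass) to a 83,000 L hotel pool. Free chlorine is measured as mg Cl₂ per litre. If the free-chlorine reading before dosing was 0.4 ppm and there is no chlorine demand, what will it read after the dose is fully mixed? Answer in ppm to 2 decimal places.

Available chlorine delivered: 306 g × 0.895 = 273.9 g as Cl₂.
Concentration rise: 273.9 g / 83,000 L = 3.3 mg/L = 3.30 ppm.
Final FC: 0.4 + 3.30 = 3.70 ppm.

3.70 ppm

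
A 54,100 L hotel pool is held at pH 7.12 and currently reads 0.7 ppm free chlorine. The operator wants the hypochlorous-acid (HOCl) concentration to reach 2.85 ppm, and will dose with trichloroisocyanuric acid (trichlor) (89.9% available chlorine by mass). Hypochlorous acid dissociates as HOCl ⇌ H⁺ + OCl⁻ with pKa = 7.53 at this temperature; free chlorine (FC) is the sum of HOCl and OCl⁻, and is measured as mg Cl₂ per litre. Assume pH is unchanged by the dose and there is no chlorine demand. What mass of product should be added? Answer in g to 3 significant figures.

196 g

[OCl⁻]/[HOCl] = 10^(pH − pKa) = 10^(7.12 − 7.53) = 0.389; fraction as HOCl = 1/(1 + 0.389) = 0.7199.
Free chlorine required for 2.85 ppm HOCl: 2.85 / 0.7199 = 3.959 ppm.
FC to add: 3.959 − 0.7 = 3.259 mg/L as Cl₂.
Cl₂ equivalent: 3.259 mg/L × 54,100 L = 176.3 g.
Product at 89.9% available Cl: 176.3 / 0.899 = 196.1 g.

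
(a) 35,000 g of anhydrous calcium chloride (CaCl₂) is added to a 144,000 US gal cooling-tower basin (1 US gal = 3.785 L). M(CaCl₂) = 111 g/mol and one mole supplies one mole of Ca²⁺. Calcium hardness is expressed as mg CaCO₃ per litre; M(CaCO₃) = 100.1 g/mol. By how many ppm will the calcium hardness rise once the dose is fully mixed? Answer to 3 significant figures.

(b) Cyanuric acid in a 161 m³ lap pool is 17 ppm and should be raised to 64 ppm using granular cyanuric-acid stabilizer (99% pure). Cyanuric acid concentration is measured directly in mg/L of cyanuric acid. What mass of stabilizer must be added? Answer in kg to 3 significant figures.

(a) Volume: 144,000 US gal × 3.785 L/gal = 545,040 L.
(a) Moles of Ca²⁺: 35,000 g ÷ 111 g/mol = 315.3 mol.
(a) As CaCO₃: 315.3 mol × 100.1 g/mol = 31,560 g.
(a) Rise: 31,560 g / 545,040 L × 1000 = 57.91 mg/L.

(b) Volume: 161 m³ = 161,000 L.
(b) CYA to add: (64 − 17) = 47 mg/L × 161,000 L = 7567 g cyanuric acid.
(b) At 99% purity: 7567 / 0.99 = 7643 g product.

(a) 57.9 ppm; (b) 7.64 kg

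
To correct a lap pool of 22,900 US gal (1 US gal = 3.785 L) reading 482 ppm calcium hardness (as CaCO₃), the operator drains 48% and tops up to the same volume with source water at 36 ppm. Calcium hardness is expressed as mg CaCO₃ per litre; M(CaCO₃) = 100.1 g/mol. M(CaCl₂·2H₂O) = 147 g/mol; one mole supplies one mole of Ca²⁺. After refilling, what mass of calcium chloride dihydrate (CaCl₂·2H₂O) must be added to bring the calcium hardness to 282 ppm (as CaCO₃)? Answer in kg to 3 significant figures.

Volume: 22,900 US gal × 3.785 L/gal = 86,676 L.
After draining 48% and refilling: 482 × 0.52 + 36 × 0.48 = 267.92 ppm.
Deficit to target: 282 − 267.92 = 14.08 mg/L.
As CaCO₃: 14.08 mg/L × 86,676 L = 1220 g; ÷ 100.1 = 12.19 mol Ca²⁺.
Mass: 12.19 × 147 = 1792 g.

1.79 kg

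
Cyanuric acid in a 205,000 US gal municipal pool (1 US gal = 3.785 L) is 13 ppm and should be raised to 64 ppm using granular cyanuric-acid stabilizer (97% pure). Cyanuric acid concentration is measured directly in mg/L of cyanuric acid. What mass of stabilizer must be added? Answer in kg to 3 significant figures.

Volume: 205,000 US gal × 3.785 L/gal = 775,925 L.
CYA to add: (64 − 13) = 51 mg/L × 775,925 L = 39,570 g cyanuric acid.
At 97% purity: 39,570 / 0.97 = 40,800 g product.

40.8 kg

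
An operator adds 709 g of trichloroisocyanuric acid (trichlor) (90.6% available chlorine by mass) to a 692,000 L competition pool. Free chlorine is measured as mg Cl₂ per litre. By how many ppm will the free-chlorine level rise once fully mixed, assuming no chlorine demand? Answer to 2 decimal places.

Available chlorine delivered: 709 g × 0.906 = 642.4 g as Cl₂.
Concentration rise: 642.4 g / 692,000 L = 0.9283 mg/L = 0.93 ppm.

0.93 ppm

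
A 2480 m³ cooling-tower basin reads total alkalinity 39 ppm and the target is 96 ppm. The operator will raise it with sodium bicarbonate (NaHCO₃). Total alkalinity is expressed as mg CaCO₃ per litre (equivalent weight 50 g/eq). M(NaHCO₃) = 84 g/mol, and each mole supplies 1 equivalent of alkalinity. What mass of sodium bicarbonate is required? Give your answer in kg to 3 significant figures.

Volume: 2480 m³ = 2,480,000 L.
Alkalinity to add: (96 − 39) = 57 mg/L as CaCO₃ × 2,480,000 L = 141,400 g as CaCO₃.
Equivalents: 141,400 g ÷ 50 g/eq = 2827 eq.
NaHCO₃ supplies 1 eq per mole → 2827 mol.
Mass: 2827 mol × 84 g/mol = 237,500 g.

237 kg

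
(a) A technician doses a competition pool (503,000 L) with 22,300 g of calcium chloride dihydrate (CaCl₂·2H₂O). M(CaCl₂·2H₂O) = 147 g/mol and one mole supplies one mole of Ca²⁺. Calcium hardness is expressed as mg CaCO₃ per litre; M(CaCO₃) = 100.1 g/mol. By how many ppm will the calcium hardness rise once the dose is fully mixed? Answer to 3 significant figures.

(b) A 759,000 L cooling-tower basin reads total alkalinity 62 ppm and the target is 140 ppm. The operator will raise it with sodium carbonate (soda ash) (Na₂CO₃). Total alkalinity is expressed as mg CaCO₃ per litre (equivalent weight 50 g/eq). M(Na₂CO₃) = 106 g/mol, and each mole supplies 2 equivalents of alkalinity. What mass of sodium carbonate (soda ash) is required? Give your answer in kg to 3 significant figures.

(a) 30.2 ppm; (b) 62.8 kg

(a) Moles of Ca²⁺: 22,300 g ÷ 147 g/mol = 151.7 mol.
(a) As CaCO₃: 151.7 mol × 100.1 g/mol = 15,190 g.
(a) Rise: 15,190 g / 503,000 L × 1000 = 30.19 mg/L.

(b) Alkalinity to add: (140 − 62) = 78 mg/L as CaCO₃ × 759,000 L = 59,200 g as CaCO₃.
(b) Equivalents: 59,200 g ÷ 50 g/eq = 1184 eq.
(b) Each mole of Na₂CO₃ supplies 2 eq, so 1184 / 2 = 592 mol.
(b) Mass: 592 mol × 106 g/mol = 62,750 g.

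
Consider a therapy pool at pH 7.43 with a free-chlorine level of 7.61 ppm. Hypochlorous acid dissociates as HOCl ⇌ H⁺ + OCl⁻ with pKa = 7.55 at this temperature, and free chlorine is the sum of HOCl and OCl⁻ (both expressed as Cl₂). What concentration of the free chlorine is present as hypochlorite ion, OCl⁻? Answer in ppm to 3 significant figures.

3.28 ppm

[OCl⁻]/[HOCl] = 10^(pH − pKa) = 10^(7.43 − 7.55) = 10^-0.12 = 0.7586.
Fraction as HOCl = 1 / (1 + 0.7586) = 0.5686.
OCl⁻ = (1 − 0.5686) × 7.61 ppm = 3.283 ppm.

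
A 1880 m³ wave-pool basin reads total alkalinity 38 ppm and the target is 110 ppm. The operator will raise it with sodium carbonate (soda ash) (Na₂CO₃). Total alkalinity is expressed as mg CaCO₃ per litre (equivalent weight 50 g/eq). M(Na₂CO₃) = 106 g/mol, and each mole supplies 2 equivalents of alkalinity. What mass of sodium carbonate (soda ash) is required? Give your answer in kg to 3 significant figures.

143 kg

Volume: 1880 m³ = 1,880,000 L.
Alkalinity to add: (110 − 38) = 72 mg/L as CaCO₃ × 1,880,000 L = 135,400 g as CaCO₃.
Equivalents: 135,400 g ÷ 50 g/eq = 2707 eq.
Each mole of Na₂CO₃ supplies 2 eq, so 2707 / 2 = 1354 mol.
Mass: 1354 mol × 106 g/mol = 143,500 g.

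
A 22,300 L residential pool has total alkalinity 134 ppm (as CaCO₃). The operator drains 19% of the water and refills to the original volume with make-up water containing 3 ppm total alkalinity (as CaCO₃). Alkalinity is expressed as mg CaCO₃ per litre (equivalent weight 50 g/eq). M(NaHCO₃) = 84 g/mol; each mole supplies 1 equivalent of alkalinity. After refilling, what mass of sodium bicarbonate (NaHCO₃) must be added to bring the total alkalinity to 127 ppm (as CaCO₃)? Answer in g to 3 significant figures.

670 g

After draining 19% and refilling: 134 × 0.81 + 3 × 0.19 = 109.11 ppm.
Deficit to target: 127 − 109.11 = 17.89 mg/L.
As CaCO₃: 17.89 mg/L × 22,300 L = 398.9 g; ÷ 50 g/eq ÷ 1 = 7.979 mol NaHCO₃.
Mass: 7.979 × 84 = 670.2 g.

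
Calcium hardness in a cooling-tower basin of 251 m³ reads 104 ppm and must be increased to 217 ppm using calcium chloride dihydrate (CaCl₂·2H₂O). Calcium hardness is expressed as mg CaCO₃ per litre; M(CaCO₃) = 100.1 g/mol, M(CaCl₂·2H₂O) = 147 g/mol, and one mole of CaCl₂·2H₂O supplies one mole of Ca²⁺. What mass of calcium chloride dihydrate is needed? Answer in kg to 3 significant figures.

Volume: 251 m³ = 251,000 L.
Hardness to add: (217 − 104) = 113 mg/L as CaCO₃ × 251,000 L = 28,360 g as CaCO₃.
Moles of Ca²⁺ (1 mol Ca²⁺ ≡ 1 mol CaCO₃): 28,360 / 100.1 g/mol = 283.3 mol.
Mass of CaCl₂·2H₂O: 283.3 × 147 = 41,650 g.

41.7 kg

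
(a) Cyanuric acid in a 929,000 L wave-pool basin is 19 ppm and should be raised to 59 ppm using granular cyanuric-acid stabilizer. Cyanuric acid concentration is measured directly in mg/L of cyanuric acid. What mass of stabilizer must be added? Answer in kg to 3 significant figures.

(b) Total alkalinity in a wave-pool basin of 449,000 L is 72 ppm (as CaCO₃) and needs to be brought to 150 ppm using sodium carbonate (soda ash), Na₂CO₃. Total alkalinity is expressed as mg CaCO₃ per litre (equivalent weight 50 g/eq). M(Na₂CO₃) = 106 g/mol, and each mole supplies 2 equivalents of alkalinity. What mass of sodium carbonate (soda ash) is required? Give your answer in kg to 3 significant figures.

(a) 37.2 kg; (b) 37.1 kg

(a) CYA to add: (59 − 19) = 40 mg/L × 929,000 L = 37,160 g cyanuric acid.

(b) Alkalinity to add: (150 − 72) = 78 mg/L as CaCO₃ × 449,000 L = 35,020 g as CaCO₃.
(b) Equivalents: 35,020 g ÷ 50 g/eq = 700.4 eq.
(b) Each mole of Na₂CO₃ supplies 2 eq, so 700.4 / 2 = 350.2 mol.
(b) Mass: 350.2 mol × 106 g/mol = 37,120 g.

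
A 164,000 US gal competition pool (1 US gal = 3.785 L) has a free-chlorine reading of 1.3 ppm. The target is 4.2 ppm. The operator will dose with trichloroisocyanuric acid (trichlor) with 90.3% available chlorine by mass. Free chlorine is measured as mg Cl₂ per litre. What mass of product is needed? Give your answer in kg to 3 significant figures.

1.99 kg

Volume: 164,000 US gal × 3.785 L/gal = 620,740 L.
Chlorine deficit: 4.2 − 1.3 = 2.9 ppm = 2.9 mg/L as Cl₂.
Cl₂ equivalent needed: 2.9 mg/L × 620,740 L = 1,800,000 mg = 1800 g.
Product at 90.3% available chlorine: 1800 / 0.903 = 1994 g.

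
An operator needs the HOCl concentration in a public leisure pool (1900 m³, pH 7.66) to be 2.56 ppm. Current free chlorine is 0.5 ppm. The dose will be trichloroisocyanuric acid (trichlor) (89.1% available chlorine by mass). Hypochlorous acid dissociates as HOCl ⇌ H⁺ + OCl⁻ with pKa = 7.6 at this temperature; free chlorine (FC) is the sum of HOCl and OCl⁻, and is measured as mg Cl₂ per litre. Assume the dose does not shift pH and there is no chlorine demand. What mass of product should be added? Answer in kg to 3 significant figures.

10.7 kg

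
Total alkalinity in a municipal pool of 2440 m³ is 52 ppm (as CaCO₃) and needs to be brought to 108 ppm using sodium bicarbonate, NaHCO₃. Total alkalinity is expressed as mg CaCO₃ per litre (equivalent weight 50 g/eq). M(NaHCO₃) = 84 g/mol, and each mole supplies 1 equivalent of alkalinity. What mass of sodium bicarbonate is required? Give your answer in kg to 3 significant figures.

230 kg

Volume: 2440 m³ = 2,440,000 L.
Alkalinity to add: (108 − 52) = 56 mg/L as CaCO₃ × 2,440,000 L = 136,600 g as CaCO₃.
Equivalents: 136,600 g ÷ 50 g/eq = 2733 eq.
NaHCO₃ supplies 1 eq per mole → 2733 mol.
Mass: 2733 mol × 84 g/mol = 229,600 g.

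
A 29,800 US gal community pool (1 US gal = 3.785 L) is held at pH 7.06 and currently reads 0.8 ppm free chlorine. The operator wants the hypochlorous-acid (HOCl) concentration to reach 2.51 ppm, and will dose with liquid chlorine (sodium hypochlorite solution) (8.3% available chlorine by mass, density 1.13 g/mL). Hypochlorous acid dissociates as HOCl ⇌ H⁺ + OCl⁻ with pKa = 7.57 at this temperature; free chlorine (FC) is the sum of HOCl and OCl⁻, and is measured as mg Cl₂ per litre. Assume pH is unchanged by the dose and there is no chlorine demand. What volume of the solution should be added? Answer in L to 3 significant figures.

2.99 L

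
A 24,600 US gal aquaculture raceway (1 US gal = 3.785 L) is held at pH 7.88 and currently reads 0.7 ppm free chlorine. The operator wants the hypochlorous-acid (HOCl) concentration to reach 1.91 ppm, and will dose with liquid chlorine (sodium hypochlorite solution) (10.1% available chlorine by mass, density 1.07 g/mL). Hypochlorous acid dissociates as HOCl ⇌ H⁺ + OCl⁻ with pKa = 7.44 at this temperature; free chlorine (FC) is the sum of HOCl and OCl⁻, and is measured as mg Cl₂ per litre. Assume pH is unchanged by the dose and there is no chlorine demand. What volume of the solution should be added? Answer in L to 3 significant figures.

Volume: 24,600 US gal × 3.785 L/gal = 93,111 L.
[OCl⁻]/[HOCl] = 10^(pH − pKa) = 10^(7.88 − 7.44) = 2.754; fraction as HOCl = 1/(1 + 2.754) = 0.2664.
Free chlorine required for 1.91 ppm HOCl: 1.91 / 0.2664 = 7.171 ppm.
FC to add: 7.171 − 0.7 = 6.471 mg/L as Cl₂.
Cl₂ equivalent: 6.471 mg/L × 93,111 L = 602.5 g.
Product at 10.1% available Cl: 602.5 / 0.101 = 5965 g.
Volume: 5965 g ÷ 1.07 g/mL = 5575 mL.

5.57 L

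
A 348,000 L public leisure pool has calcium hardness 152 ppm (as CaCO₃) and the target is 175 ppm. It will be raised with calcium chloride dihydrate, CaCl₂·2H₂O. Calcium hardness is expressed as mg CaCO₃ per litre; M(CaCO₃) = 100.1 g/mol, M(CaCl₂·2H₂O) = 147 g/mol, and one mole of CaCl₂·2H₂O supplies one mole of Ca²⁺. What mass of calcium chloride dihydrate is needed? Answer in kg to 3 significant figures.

11.8 kg

Hardness to add: (175 − 152) = 23 mg/L as CaCO₃ × 348,000 L = 8004 g as CaCO₃.
Moles of Ca²⁺ (1 mol Ca²⁺ ≡ 1 mol CaCO₃): 8004 / 100.1 g/mol = 79.96 mol.
Mass of CaCl₂·2H₂O: 79.96 × 147 = 11,750 g.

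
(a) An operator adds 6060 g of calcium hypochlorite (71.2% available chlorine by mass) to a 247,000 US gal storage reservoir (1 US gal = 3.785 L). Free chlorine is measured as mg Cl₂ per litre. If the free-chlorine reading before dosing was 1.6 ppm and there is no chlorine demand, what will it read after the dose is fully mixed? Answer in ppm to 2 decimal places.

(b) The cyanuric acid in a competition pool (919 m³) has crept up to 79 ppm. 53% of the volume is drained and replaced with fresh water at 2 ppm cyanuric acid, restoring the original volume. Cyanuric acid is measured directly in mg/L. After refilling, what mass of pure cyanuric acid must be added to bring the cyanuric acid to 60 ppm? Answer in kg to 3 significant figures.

(a) Volume: 247,000 US gal × 3.785 L/gal = 934,895 L.
(a) Available chlorine delivered: 6060 g × 0.712 = 4315 g as Cl₂.
(a) Concentration rise: 4315 g / 934,895 L = 4.615 mg/L = 4.62 ppm.
(a) Final FC: 1.6 + 4.62 = 6.22 ppm.

(b) Volume: 919 m³ = 919,000 L.
(b) After draining 53% and refilling: 79 × 0.47 + 2 × 0.53 = 38.19 ppm.
(b) Deficit to target: 60 − 38.19 = 21.81 mg/L.
(b) Mass: 21.81 mg/L × 919,000 L = 20,040 g cyanuric acid.

(a) 6.22 ppm; (b) 20.0 kg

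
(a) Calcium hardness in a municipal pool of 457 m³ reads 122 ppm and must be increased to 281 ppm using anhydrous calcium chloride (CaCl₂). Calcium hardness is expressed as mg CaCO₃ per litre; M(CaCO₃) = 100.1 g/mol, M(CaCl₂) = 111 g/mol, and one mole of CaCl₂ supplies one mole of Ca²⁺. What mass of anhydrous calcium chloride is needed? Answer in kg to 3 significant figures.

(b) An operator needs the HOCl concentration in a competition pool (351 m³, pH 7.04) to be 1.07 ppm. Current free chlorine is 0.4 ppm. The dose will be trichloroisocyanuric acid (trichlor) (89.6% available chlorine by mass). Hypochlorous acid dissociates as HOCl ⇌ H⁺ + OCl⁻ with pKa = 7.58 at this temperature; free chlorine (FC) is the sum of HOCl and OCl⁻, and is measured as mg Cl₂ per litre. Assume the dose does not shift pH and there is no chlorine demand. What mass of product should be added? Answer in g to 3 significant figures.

(a) 80.6 kg; (b) 383 g

(a) Volume: 457 m³ = 457,000 L.
(a) Hardness to add: (281 − 122) = 159 mg/L as CaCO₃ × 457,000 L = 72,660 g as CaCO₃.
(a) Moles of Ca²⁺ (1 mol Ca²⁺ ≡ 1 mol CaCO₃): 72,660 / 100.1 g/mol = 725.9 mol.
(a) Mass of CaCl₂: 725.9 × 111 = 80,580 g.

(b) Volume: 351 m³ = 351,000 L.
(b) [OCl⁻]/[HOCl] = 10^(pH − pKa) = 10^(7.04 − 7.58) = 0.2884; fraction as HOCl = 1/(1 + 0.2884) = 0.7762.
(b) Free chlorine required for 1.07 ppm HOCl: 1.07 / 0.7762 = 1.379 ppm.
(b) FC to add: 1.379 − 0.4 = 0.9786 mg/L as Cl₂.
(b) Cl₂ equivalent: 0.9786 mg/L × 351,000 L = 343.5 g.
(b) Product at 89.6% available Cl: 343.5 / 0.896 = 383.4 g.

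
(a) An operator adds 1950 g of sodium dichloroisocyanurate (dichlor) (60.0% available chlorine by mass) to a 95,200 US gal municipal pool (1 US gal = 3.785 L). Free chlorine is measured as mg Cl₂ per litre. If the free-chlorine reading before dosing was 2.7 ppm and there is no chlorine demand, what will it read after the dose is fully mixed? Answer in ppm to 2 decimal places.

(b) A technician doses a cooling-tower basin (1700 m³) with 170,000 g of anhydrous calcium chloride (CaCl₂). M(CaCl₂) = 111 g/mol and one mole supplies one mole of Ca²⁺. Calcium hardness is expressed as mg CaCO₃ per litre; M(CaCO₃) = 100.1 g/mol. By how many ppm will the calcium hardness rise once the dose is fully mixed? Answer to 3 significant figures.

(a) 5.95 ppm; (b) 90.2 ppm

(a) Volume: 95,200 US gal × 3.785 L/gal = 360,332 L.
(a) Available chlorine delivered: 1950 g × 0.6 = 1170 g as Cl₂.
(a) Concentration rise: 1170 g / 360,332 L = 3.247 mg/L = 3.25 ppm.
(a) Final FC: 2.7 + 3.25 = 5.95 ppm.

(b) Volume: 1700 m³ = 1,700,000 L.
(b) Moles of Ca²⁺: 170,000 g ÷ 111 g/mol = 1532 mol.
(b) As CaCO₃: 1532 mol × 100.1 g/mol = 153,300 g.
(b) Rise: 153,300 g / 1,700,000 L × 1000 = 90.18 mg/L.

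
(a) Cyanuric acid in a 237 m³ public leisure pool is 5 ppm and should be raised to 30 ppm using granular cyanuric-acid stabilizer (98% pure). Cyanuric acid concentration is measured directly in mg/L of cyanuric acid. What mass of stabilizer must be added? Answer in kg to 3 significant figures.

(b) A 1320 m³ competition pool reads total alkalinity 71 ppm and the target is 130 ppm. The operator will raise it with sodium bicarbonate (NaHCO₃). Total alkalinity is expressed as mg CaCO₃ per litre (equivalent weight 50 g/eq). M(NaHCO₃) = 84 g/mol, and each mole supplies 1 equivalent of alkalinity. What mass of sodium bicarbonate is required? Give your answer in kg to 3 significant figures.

(a) Volume: 237 m³ = 237,000 L.
(a) CYA to add: (30 − 5) = 25 mg/L × 237,000 L = 5925 g cyanuric acid.
(a) At 98% purity: 5925 / 0.98 = 6046 g product.

(b) Volume: 1320 m³ = 1,320,000 L.
(b) Alkalinity to add: (130 − 71) = 59 mg/L as CaCO₃ × 1,320,000 L = 77,880 g as CaCO₃.
(b) Equivalents: 77,880 g ÷ 50 g/eq = 1558 eq.
(b) NaHCO₃ supplies 1 eq per mole → 1558 mol.
(b) Mass: 1558 mol × 84 g/mol = 130,800 g.

(a) 6.05 kg; (b) 131 kg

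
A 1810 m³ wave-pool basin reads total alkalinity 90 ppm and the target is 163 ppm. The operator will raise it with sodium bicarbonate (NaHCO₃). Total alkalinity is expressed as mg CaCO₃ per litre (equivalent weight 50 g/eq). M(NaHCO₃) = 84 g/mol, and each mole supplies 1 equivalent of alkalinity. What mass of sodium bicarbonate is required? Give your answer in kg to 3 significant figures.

Volume: 1810 m³ = 1,810,000 L.
Alkalinity to add: (163 − 90) = 73 mg/L as CaCO₃ × 1,810,000 L = 132,100 g as CaCO₃.
Equivalents: 132,100 g ÷ 50 g/eq = 2643 eq.
NaHCO₃ supplies 1 eq per mole → 2643 mol.
Mass: 2643 mol × 84 g/mol = 222,000 g.

222 kg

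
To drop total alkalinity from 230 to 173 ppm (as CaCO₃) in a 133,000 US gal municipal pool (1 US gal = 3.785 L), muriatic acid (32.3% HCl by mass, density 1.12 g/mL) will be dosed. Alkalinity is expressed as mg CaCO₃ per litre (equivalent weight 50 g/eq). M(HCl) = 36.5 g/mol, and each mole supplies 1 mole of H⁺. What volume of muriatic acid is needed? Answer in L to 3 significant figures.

57.9 L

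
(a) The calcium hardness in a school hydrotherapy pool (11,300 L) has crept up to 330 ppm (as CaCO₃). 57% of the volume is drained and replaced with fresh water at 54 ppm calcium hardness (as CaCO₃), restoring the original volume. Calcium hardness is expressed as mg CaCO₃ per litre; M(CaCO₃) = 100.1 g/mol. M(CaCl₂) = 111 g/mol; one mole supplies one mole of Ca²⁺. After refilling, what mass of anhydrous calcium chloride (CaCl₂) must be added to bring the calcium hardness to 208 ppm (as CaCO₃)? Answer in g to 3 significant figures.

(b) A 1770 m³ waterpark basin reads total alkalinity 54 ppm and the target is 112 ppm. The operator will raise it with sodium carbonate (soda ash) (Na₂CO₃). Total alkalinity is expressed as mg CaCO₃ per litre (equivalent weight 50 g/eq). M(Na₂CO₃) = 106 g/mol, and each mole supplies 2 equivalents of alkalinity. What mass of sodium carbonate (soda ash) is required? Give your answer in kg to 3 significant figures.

(a) After draining 57% and refilling: 330 × 0.43 + 54 × 0.57 = 172.68 ppm.
(a) Deficit to target: 208 − 172.68 = 35.32 mg/L.
(a) As CaCO₃: 35.32 mg/L × 11,300 L = 399.1 g; ÷ 100.1 = 3.987 mol Ca²⁺.
(a) Mass: 3.987 × 111 = 442.6 g.

(b) Volume: 1770 m³ = 1,770,000 L.
(b) Alkalinity to add: (112 − 54) = 58 mg/L as CaCO₃ × 1,770,000 L = 102,700 g as CaCO₃.
(b) Equivalents: 102,700 g ÷ 50 g/eq = 2053 eq.
(b) Each mole of Na₂CO₃ supplies 2 eq, so 2053 / 2 = 1027 mol.
(b) Mass: 1027 mol × 106 g/mol = 108,800 g.

(a) 443 g; (b) 109 kg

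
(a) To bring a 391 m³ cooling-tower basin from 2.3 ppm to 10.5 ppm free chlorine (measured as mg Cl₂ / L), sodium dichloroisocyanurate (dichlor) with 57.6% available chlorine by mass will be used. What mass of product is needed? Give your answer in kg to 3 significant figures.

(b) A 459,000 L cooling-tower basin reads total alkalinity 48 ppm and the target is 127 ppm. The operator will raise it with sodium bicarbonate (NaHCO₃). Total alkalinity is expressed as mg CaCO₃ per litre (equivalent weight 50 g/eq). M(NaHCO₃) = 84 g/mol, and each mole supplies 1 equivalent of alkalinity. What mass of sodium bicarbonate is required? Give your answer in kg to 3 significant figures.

(a) Volume: 391 m³ = 391,000 L.
(a) Chlorine deficit: 10.5 − 2.3 = 8.2 ppm = 8.2 mg/L as Cl₂.
(a) Cl₂ equivalent needed: 8.2 mg/L × 391,000 L = 3,206,000 mg = 3206 g.
(a) Product at 57.6% available chlorine: 3206 / 0.576 = 5566 g.

(b) Alkalinity to add: (127 − 48) = 79 mg/L as CaCO₃ × 459,000 L = 36,260 g as CaCO₃.
(b) Equivalents: 36,260 g ÷ 50 g/eq = 725.2 eq.
(b) NaHCO₃ supplies 1 eq per mole → 725.2 mol.
(b) Mass: 725.2 mol × 84 g/mol = 60,920 g.

(a) 5.57 kg; (b) 60.9 kg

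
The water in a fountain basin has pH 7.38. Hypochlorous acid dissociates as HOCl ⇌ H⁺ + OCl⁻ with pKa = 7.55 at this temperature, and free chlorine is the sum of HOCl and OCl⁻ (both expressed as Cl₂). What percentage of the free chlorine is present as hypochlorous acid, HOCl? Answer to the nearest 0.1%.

[OCl⁻]/[HOCl] = 10^(pH − pKa) = 10^(7.38 − 7.55) = 10^-0.17 = 0.6761.
Fraction as HOCl = 1 / (1 + 0.6761) = 0.5966.

59.7%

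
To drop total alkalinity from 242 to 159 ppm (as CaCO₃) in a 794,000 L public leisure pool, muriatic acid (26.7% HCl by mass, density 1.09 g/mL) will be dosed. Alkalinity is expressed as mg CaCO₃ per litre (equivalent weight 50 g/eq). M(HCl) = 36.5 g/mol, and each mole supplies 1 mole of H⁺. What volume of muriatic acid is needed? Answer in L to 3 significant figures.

165 L

Alkalinity to neutralize: (242 − 159) = 83 mg/L as CaCO₃ × 794,000 L = 65,900 g as CaCO₃.
Equivalents of H⁺ required: 65,900 ÷ 50 g/eq = 1318 eq = 1318 mol HCl.
Mass of HCl: 1318 × 36.5 = 48,110 g.
Mass of 26.7% solution: 48,110 / 0.267 = 180,200 g.
Volume: 180,200 g ÷ 1.09 g/mL = 165,300 mL.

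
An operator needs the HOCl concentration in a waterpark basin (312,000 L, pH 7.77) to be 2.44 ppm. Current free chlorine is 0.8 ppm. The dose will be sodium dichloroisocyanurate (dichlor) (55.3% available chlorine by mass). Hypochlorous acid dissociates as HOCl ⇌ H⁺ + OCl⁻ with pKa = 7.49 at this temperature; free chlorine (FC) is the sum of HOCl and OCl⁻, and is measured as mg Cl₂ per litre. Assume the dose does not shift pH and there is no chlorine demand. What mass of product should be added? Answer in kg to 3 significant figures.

3.55 kg

[OCl⁻]/[HOCl] = 10^(pH − pKa) = 10^(7.77 − 7.49) = 1.905; fraction as HOCl = 1/(1 + 1.905) = 0.3442.
Free chlorine required for 2.44 ppm HOCl: 2.44 / 0.3442 = 7.089 ppm.
FC to add: 7.089 − 0.8 = 6.289 mg/L as Cl₂.
Cl₂ equivalent: 6.289 mg/L × 312,000 L = 1962 g.
Product at 55.3% available Cl: 1962 / 0.553 = 3548 g.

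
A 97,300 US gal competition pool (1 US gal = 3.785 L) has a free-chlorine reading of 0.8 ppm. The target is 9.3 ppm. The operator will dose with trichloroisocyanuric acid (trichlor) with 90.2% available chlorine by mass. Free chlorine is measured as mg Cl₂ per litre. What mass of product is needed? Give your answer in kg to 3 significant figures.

Volume: 97,300 US gal × 3.785 L/gal = 368,280 L.
Chlorine deficit: 9.3 − 0.8 = 8.5 ppm = 8.5 mg/L as Cl₂.
Cl₂ equivalent needed: 8.5 mg/L × 368,280 L = 3,130,000 mg = 3130 g.
Product at 90.2% available chlorine: 3130 / 0.902 = 3470 g.

3.47 kg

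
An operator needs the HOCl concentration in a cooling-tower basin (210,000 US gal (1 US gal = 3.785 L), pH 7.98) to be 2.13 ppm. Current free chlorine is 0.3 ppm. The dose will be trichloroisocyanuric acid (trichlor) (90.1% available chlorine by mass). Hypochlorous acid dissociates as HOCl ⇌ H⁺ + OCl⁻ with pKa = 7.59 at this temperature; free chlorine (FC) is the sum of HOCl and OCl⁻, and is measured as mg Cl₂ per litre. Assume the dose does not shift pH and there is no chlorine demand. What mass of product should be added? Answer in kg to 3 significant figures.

6.23 kg

Volume: 210,000 US gal × 3.785 L/gal = 794,850 L.
[OCl⁻]/[HOCl] = 10^(pH − pKa) = 10^(7.98 − 7.59) = 2.455; fraction as HOCl = 1/(1 + 2.455) = 0.2895.
Free chlorine required for 2.13 ppm HOCl: 2.13 / 0.2895 = 7.359 ppm.
FC to add: 7.359 − 0.3 = 7.059 mg/L as Cl₂.
Cl₂ equivalent: 7.059 mg/L × 794,850 L = 5610 g.
Product at 90.1% available Cl: 5610 / 0.901 = 6227 g.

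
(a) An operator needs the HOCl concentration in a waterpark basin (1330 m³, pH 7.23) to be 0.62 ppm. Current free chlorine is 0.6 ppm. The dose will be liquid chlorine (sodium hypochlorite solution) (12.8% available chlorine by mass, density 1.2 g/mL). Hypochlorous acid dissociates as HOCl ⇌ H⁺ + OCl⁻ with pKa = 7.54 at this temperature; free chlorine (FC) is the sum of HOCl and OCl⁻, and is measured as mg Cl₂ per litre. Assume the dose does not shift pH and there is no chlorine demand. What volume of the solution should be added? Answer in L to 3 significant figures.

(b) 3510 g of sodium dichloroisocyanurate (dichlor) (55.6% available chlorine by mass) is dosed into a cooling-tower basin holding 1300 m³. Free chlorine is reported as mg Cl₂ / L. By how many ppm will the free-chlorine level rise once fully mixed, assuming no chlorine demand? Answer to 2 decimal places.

(a) 2.80 L; (b) 1.50 ppm

(a) Volume: 1330 m³ = 1,330,000 L.
(a) [OCl⁻]/[HOCl] = 10^(pH − pKa) = 10^(7.23 − 7.54) = 0.4898; fraction as HOCl = 1/(1 + 0.4898) = 0.6712.
(a) Free chlorine required for 0.62 ppm HOCl: 0.62 / 0.6712 = 0.9237 ppm.
(a) FC to add: 0.9237 − 0.6 = 0.3237 mg/L as Cl₂.
(a) Cl₂ equivalent: 0.3237 mg/L × 1,330,000 L = 430.5 g.
(a) Product at 12.8% available Cl: 430.5 / 0.128 = 3363 g.
(a) Volume: 3363 g ÷ 1.2 g/mL = 2803 mL.

(b) Volume: 1300 m³ = 1,300,000 L.
(b) Available chlorine delivered: 3510 g × 0.556 = 1952 g as Cl₂.
(b) Concentration rise: 1952 g / 1,300,000 L = 1.501 mg/L = 1.50 ppm.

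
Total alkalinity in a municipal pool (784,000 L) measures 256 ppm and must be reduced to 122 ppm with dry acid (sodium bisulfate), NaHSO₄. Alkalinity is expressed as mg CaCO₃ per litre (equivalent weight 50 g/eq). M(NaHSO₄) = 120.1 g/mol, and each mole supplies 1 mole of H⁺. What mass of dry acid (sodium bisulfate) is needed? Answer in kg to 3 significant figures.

252 kg

Alkalinity to neutralize: (256 − 122) = 134 mg/L as CaCO₃ × 784,000 L = 105,100 g as CaCO₃.
Equivalents of H⁺ required: 105,100 ÷ 50 g/eq = 2101 eq = 2101 mol NaHSO₄.
Mass of NaHSO₄: 2101 × 120.1 = 252,300 g.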